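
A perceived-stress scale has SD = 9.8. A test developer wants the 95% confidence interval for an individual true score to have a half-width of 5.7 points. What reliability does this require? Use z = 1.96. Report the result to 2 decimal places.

SEM needed = half-width / z = 5.7/1.96 ≈ 2.9082
r = 1 − (SEM / SD)² = 1 − (2.9082 / 9.8)² ≈ 1 − 0.0881 ≈ 0.9119

0.91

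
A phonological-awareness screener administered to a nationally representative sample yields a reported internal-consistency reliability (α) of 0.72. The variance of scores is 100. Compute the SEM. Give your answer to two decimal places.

σ = 100^(1/2) = 10.00000
The standard error of measurement is 10.00000×√(1 − 0.72000) ≈ 10.00000×0.52915 ≈ 5.29150.

5.29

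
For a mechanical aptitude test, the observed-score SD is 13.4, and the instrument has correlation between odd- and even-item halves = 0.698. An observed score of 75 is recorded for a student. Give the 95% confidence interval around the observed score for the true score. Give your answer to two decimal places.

[63.92, 86.08]

r_full = 2·0.698 / (1 + 0.698) ≃ 0.8221
SEM = 13.4000 · √(1 − 0.8221) = 13.4000 · √0.1779 ≃ 13.4000 · 0.4217 ≃ 5.6512
1.96 · SEM ≃ 11.0763
95% CI: 75 ± 11.0763 = [63.9237, 86.0763]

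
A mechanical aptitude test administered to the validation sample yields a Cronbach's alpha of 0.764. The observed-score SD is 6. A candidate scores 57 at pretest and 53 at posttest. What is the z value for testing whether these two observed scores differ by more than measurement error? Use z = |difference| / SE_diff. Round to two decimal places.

0.97

The standard error of measurement is 6.000×√(1 − 0.764) ≈ 6.000×0.486 ≈ 2.915.
Standard error of the difference = 2.915·√2 ≈ 4.122
z = 4 / 4.122 ≈ 0.970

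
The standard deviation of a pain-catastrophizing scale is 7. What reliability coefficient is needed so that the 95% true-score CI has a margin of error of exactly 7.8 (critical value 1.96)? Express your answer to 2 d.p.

0.68

SEM needed = half-width / z = 7.8/1.96 ≈ 3.980
r = 1 − (3.980/7)² ≈ 1 − 0.323 ≈ 0.677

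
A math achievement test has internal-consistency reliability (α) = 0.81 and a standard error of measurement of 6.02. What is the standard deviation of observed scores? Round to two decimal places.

SD = 6.02 / √(1 − 0.81) ≈ 13.8108

13.81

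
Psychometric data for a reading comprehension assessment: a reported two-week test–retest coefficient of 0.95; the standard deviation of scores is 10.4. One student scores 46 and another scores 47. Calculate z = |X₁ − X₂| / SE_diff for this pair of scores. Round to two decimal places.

0.30

SEM = 10.4000 × √(1 − 0.9500) = 10.4000 × √0.0500 ≃ 10.4000 × 0.2236 ≃ 2.3255
Standard error of the difference = 2.3255·√2 ≃ 3.2888
z = |46 − 47| / 3.2888 = 1 / 3.2888 ≃ 0.3041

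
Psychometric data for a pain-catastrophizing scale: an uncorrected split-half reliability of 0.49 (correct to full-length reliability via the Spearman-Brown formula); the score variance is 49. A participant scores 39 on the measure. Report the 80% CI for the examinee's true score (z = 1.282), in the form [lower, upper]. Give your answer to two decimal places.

SD = √49 = 7.000
Full-length reliability (Spearman-Brown) = 2(0.49)/(1+0.49) ≈ 0.658
SEM = 7.000 × √(1 − 0.658) = 7.000 × √0.342 ≈ 7.000 × 0.585 ≈ 4.095
1.282 × SEM ≈ 5.250
CI = 39 ± 5.250 → [33.750, 44.250]

[33.75, 44.25]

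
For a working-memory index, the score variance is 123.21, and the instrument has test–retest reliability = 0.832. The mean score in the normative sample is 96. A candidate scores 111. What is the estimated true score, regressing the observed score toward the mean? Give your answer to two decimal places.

T̂ = r·X + (1 − r)·M = 0.8320·111 + 0.1680·96 = 92.3520 + 16.1280 ≈ 108.4800

108.48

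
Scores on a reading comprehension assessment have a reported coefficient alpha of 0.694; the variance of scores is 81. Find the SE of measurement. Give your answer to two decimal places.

SD = √81 ≃ 9.0000
SEM = 9.0000 * √(1 − 0.6940) = 9.0000 * √0.3060 ≃ 9.0000 * 0.5532 ≃ 4.9786

4.98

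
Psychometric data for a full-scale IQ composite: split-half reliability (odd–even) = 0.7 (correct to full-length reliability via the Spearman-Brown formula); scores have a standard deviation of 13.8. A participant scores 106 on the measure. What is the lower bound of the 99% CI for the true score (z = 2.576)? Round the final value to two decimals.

r_full = 2·0.7 / (1 + 0.7) ≈ 0.8235
SEM = 13.8000 · √(1 − 0.8235) = 13.8000 · √0.1765 ≈ 13.8000 · 0.4201 ≈ 5.7972
Margin = 2.576 · 5.7972 ≈ 14.9335
Lower limit = 106 − 14.9335 ≈ 91.0665

91.07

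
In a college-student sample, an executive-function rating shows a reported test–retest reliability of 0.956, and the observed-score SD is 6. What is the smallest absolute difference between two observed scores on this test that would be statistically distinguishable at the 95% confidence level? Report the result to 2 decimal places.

The standard error of measurement is 6.00000·√(1 − 0.95600) ≈ 6.00000·0.20976 ≈ 1.25857.
SE_diff = √2 · SEM ≈ 1.77989
Smallest detectable difference = 1.96·1.77989 ≈ 3.48858

3.49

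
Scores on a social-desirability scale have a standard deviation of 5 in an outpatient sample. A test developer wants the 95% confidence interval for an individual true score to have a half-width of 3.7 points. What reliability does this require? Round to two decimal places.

SEM needed = half-width / z = 3.7/1.96 ≈ 1.8878
r = 1 − (1.8878/5)² ≈ 1 − 0.1425 ≈ 0.8575

0.86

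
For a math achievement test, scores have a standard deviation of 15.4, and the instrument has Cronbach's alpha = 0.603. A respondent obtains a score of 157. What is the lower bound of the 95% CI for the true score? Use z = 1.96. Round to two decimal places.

137.98

The standard error of measurement is 15.400*√(1 − 0.603) ≈ 15.400*0.630 ≈ 9.703.
Margin = 1.96 * 9.703 ≈ 19.018
Lower bound: 157 − 19.018 = 137.982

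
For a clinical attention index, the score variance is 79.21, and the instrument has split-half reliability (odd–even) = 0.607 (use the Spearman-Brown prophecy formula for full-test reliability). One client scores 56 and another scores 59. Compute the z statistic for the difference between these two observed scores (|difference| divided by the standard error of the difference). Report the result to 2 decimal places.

0.48

SD = √79.21 = 8.9000
r_full = 2·0.607 / (1 + 0.607) ≈ 0.7554
SEM = 8.9000 * √(1 − 0.7554) = 8.9000 * √0.2446 ≈ 8.9000 * 0.4945 ≈ 4.4013
SE_diff = √2 * SEM ≈ 6.2243
z = |56 − 59| / 6.2243 = 3 / 6.2243 ≈ 0.4820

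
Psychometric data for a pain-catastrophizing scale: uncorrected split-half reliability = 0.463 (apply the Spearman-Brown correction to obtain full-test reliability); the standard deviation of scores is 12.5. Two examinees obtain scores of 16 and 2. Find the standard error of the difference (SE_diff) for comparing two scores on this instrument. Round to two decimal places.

10.71

r_full = 2·0.463 / (1 + 0.463) ≃ 0.63295
SEM = 12.50000 × √(1 − 0.63295) = 12.50000 × √0.36705 ≃ 12.50000 × 0.60585 ≃ 7.57312
SE_diff = SEM × √2 ≃ 7.57312 × 1.41421 ≃ 10.71001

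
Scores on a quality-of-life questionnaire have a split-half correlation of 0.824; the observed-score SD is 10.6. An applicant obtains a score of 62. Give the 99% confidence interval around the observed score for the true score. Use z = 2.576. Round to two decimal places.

[53.52, 70.48]

Spearman-Brown: r = 2(0.824) / (1 + 0.824) = 1.6480 / 1.8240 ≈ 0.9035
SEM = 10.6000*√(1 − 0.9035) ≈ 3.2927
Half-width = 2.576*3.2927 ≈ 8.4819
CI = 62 ± 8.4819 → [53.5181, 70.4819]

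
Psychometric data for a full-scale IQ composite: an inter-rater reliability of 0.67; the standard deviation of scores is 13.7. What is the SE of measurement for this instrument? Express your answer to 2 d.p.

The standard error of measurement is 13.7000*√(1 − 0.6700) ≈ 13.7000*0.5745 ≈ 7.8701.

7.87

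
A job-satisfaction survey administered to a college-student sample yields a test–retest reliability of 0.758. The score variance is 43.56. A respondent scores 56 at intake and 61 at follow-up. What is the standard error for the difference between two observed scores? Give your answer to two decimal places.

4.59

SD = √43.56 = 6.600
SEM = 6.600·√(1 − 0.758) ≈ 3.247
SE_diff = SEM · √2 ≈ 3.247 · 1.414 ≈ 4.592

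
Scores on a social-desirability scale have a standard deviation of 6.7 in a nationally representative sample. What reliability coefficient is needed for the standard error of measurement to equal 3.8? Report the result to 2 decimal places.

0.68

r = 1 − (3.80000/6.7)² ≈ 1 − 0.32168 ≈ 0.67832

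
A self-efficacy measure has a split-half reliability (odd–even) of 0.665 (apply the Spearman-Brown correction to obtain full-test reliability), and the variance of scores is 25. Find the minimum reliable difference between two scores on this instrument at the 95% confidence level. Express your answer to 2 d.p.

SD = √25 ≈ 5.0000
Spearman-Brown: r = 2(0.665) / (1 + 0.665) = 1.3300 / 1.6650 ≈ 0.7988
SEM = 5.0000·√(1 − 0.7988) ≈ 2.2428
Standard error of the difference = 2.2428·√2 ≈ 3.1718
Minimum reliable difference = 1.96 · SE_diff ≈ 1.96 · 3.1718 ≈ 6.2166

6.22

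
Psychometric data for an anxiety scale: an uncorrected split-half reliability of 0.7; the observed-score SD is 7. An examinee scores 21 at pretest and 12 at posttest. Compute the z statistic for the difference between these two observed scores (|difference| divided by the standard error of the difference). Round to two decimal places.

2.16

r_full = 2·0.7 / (1 + 0.7) ≈ 0.824
SEM = 7.000 × √(1 − 0.824) = 7.000 × √0.176 ≈ 7.000 × 0.420 ≈ 2.941
SE_diff = √2 × SEM ≈ 4.159
z = 9 / 4.159 ≈ 2.164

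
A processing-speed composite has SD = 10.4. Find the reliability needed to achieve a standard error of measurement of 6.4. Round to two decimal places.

r = 1 − (SEM / SD)² = 1 − (6.400 / 10.4)² ≈ 1 − 0.379 ≈ 0.621

0.62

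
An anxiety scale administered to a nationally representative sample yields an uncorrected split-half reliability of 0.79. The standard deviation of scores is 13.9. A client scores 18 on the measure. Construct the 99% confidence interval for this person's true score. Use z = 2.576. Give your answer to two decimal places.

Full-length reliability (Spearman-Brown) = 2(0.79)/(1+0.79) ≈ 0.883
SEM = 13.900 * √(1 − 0.883) = 13.900 * √0.117 ≈ 13.900 * 0.343 ≈ 4.761
Half-width = 2.576*4.761 ≈ 12.264
CI = 18 ± 12.264 → [5.736, 30.264]

[5.74, 30.26]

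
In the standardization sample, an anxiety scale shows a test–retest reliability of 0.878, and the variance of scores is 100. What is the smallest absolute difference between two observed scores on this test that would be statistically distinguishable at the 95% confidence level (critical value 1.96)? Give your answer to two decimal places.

SD = √100 = 10.000
SEM = 10.000·√(1 − 0.878) ≃ 3.493
SE_diff = SEM · √2 ≃ 3.493 · 1.414 ≃ 4.940
Smallest detectable difference = 1.96·4.940 ≃ 9.682

9.68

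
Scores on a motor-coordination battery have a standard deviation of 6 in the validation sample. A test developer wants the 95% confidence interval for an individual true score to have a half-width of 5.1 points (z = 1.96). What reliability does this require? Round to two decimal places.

0.81

Required SEM = 5.1 / 1.96 ≈ 2.60204
r = 1 − (SEM / SD)² = 1 − (2.60204 / 6)² ≈ 1 − 0.18807 ≈ 0.81193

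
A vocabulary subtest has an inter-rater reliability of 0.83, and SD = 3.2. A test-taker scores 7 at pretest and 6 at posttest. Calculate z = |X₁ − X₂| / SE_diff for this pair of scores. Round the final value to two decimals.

0.54

SEM = 3.200 × √(1 − 0.830) = 3.200 × √0.170 ≈ 3.200 × 0.412 ≈ 1.319
Standard error of the difference = 1.319·√2 ≈ 1.866
z = |7 − 6| / 1.866 = 1 / 1.866 ≈ 0.536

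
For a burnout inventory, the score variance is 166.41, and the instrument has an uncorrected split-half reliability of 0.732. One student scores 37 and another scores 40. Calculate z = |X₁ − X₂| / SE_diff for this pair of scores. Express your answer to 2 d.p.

SD = √166.41 = 12.900
Full-length reliability (Spearman-Brown) = 2(0.732)/(1+0.732) ≈ 0.845
SEM = 12.900 · √(1 − 0.845) = 12.900 · √0.155 ≈ 12.900 · 0.393 ≈ 5.074
Standard error of the difference = 5.074·√2 ≈ 7.176
z = |37 − 40| / 7.176 = 3 / 7.176 ≈ 0.418

0.42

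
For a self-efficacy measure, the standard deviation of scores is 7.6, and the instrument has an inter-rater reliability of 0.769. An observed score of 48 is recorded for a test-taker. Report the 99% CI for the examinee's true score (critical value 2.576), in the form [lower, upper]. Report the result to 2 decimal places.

SEM = 7.6000 × √(1 − 0.7690) = 7.6000 × √0.2310 ≃ 7.6000 × 0.4806 ≃ 3.6527
2.576 × SEM ≃ 9.4095
CI = 48 ± 9.4095 → [38.5905, 57.4095]

[38.59, 57.41]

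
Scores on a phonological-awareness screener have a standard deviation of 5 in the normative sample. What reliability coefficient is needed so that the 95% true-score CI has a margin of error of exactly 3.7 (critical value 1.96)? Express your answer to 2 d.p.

0.86

SEM needed = half-width / z = 3.7/1.96 ≃ 1.888
Required reliability = 1 − (SEM/SD)² = 1 − 0.143 ≃ 0.857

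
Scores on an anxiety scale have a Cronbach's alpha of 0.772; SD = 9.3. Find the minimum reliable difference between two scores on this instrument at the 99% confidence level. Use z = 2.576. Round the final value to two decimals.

SEM = 9.300 * √(1 − 0.772) = 9.300 * √0.228 ≈ 9.300 * 0.477 ≈ 4.441
SE_diff = SEM * √2 ≈ 4.441 * 1.414 ≈ 6.280
Minimum reliable difference = 2.576 * SE_diff ≈ 2.576 * 6.280 ≈ 16.177

16.18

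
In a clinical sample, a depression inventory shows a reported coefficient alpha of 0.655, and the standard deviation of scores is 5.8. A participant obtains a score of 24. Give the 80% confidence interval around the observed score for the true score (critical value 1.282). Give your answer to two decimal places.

SEM = 5.80000 * √(1 − 0.65500) = 5.80000 * √0.34500 ≈ 5.80000 * 0.58737 ≈ 3.40673
Half-width = 1.282*3.40673 ≈ 4.36743
Interval: (19.63257, 28.36743)

[19.63, 28.37]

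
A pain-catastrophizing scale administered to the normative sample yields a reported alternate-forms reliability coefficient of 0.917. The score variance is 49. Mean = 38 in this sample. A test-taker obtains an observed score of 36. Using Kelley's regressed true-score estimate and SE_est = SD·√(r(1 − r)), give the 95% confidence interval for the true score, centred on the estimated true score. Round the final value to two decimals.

[32.38, 39.95]

SD = √49 ≈ 7.000
T̂ = r·X + (1 − r)·M = 0.917·36 + 0.083·38 = 33.012 + 3.154 ≈ 36.166
SE_est = 7.000·√[r(1 − r)] ≈ 1.931
95% CI: 36.166 ± 3.785 ≈ (32.381, 39.951)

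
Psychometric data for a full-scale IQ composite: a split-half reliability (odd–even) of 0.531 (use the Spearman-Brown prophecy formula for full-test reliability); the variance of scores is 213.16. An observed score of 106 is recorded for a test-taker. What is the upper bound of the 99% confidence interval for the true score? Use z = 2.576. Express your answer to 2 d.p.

126.82

SD = √213.16 ≃ 14.60000
Spearman-Brown: r = 2(0.531) / (1 + 0.531) = 1.06200 / 1.53100 ≃ 0.69366
SEM = 14.60000 · √(1 − 0.69366) = 14.60000 · √0.30634 ≃ 14.60000 · 0.55348 ≃ 8.08075
Margin = 2.576 · 8.08075 ≃ 20.81601
Upper limit = 106 + 20.81601 ≃ 126.81601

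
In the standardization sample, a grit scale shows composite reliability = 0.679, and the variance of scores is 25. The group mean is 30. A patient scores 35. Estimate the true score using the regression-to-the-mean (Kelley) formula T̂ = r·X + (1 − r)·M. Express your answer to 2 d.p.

33.40

Estimated true score = 0.679·35 + (1 − 0.679)·30 ≃ 33.395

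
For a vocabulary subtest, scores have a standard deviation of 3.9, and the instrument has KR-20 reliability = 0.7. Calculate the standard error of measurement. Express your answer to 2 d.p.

SEM = 3.900·√(1 − 0.700) ≈ 2.136

2.14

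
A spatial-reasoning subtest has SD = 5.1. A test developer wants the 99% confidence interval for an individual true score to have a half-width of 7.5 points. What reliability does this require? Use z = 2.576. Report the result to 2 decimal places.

SEM needed = half-width / z = 7.5/2.576 ≈ 2.911
Required reliability = 1 − (SEM/SD)² = 1 − 0.326 ≈ 0.674

0.67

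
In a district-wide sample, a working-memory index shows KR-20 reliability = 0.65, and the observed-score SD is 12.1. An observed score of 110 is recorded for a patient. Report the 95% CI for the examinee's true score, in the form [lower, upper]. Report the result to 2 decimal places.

[95.97, 124.03]

SEM = 12.10000·√(1 − 0.65000) ≈ 7.15846
Margin = 1.96 · 7.15846 ≈ 14.03057
Interval: (95.96943, 124.03057)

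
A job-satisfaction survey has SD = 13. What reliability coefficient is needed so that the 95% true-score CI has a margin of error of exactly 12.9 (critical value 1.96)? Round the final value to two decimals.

Required SEM = 12.9 / 1.96 ≈ 6.5816
r = 1 − (SEM / SD)² = 1 − (6.5816 / 13)² ≈ 1 − 0.2563 ≈ 0.7437

0.74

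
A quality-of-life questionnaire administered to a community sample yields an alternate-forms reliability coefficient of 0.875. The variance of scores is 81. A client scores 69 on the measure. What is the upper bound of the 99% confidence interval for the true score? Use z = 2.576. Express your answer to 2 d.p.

SD = √81 = 9.000
The standard error of measurement is 9.000*√(1 − 0.875) ≈ 9.000*0.354 ≈ 3.182.
Margin = 2.576 * 3.182 ≈ 8.197
Upper limit = 69 + 8.197 ≈ 77.197

77.20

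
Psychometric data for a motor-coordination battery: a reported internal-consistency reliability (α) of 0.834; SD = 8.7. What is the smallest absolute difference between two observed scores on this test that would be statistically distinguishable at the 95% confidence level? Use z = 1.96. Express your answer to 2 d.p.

The standard error of measurement is 8.7000*√(1 − 0.8340) ≈ 8.7000*0.4074 ≈ 3.5446.
SE_diff = √2 * SEM ≈ 5.0129
Minimum reliable difference = 1.96 * SE_diff ≈ 1.96 * 5.0129 ≈ 9.8253

9.83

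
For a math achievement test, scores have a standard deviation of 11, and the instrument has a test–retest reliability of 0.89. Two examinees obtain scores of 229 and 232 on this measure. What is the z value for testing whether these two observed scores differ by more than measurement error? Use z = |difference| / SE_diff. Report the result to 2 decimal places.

The standard error of measurement is 11.0000×√(1 − 0.8900) ≈ 11.0000×0.3317 ≈ 3.6483.
SE_diff = SEM × √2 ≈ 3.6483 × 1.4142 ≈ 5.1595
z = |229 − 232| / 5.1595 = 3 / 5.1595 ≈ 0.5815

0.58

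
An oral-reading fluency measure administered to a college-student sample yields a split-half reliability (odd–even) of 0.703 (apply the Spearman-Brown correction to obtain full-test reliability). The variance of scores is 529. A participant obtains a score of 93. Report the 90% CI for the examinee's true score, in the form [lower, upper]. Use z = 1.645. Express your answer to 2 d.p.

SD = √529 ≃ 23.000
Full-length reliability (Spearman-Brown) = 2(0.703)/(1+0.703) ≃ 0.826
SEM = 23.000 · √(1 − 0.826) = 23.000 · √0.174 ≃ 23.000 · 0.418 ≃ 9.605
Margin = 1.645 · 9.605 ≃ 15.800
90% CI: 93 ± 15.800 = [77.200, 108.800]

[77.20, 108.80]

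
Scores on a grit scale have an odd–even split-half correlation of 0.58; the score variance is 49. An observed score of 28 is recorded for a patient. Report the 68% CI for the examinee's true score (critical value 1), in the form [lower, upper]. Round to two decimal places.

[24.39, 31.61]

σ = 49^(1/2) = 7.0000
Spearman-Brown: r = 2(0.58) / (1 + 0.58) = 1.1600 / 1.5800 ≈ 0.7342
SEM = 7.0000 * √(1 − 0.7342) = 7.0000 * √0.2658 ≈ 7.0000 * 0.5156 ≈ 3.6091
Margin = 1 * 3.6091 ≈ 3.6091
Interval: (24.3909, 31.6091)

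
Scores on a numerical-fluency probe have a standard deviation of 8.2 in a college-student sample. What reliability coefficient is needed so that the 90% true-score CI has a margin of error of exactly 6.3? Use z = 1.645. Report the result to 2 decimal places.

0.78

SEM needed = half-width / z = 6.3/1.645 ≈ 3.8298
r = 1 − (3.8298/8.2)² ≈ 1 − 0.2181 ≈ 0.7819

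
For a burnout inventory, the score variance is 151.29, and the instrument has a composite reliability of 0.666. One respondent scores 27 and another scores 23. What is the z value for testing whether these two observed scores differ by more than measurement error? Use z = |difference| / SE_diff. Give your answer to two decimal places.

0.40

SD = √151.29 = 12.300
The standard error of measurement is 12.300*√(1 − 0.666) ≈ 12.300*0.578 ≈ 7.109.
SE_diff = SEM * √2 ≈ 7.109 * 1.414 ≈ 10.053
z = 4 / 10.053 ≈ 0.398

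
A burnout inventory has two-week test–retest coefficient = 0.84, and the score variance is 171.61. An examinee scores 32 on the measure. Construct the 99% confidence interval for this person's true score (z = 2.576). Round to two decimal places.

[18.50, 45.50]

SD = √171.61 = 13.1000
The standard error of measurement is 13.1000×√(1 − 0.8400) ≃ 13.1000×0.4000 ≃ 5.2400.
Half-width = 2.576×5.2400 ≃ 13.4982
Interval: (18.5018, 45.4982)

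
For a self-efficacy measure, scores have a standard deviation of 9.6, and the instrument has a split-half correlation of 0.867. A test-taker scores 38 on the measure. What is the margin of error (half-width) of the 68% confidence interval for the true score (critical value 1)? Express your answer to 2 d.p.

2.56

Full-length reliability (Spearman-Brown) = 2(0.867)/(1+0.867) ≈ 0.92876
The standard error of measurement is 9.60000*√(1 − 0.92876) ≈ 9.60000*0.26690 ≈ 2.56227.
1 * SEM ≈ 2.56227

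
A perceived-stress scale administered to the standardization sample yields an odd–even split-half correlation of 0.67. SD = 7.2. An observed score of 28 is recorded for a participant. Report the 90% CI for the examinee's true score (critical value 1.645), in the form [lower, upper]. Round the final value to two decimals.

Spearman-Brown: r = 2(0.67) / (1 + 0.67) = 1.34000 / 1.67000 ≃ 0.80240
SEM = 7.20000*√(1 − 0.80240) ≃ 3.20060
Margin = 1.645 * 3.20060 ≃ 5.26498
CI = 28 ± 5.26498 → [22.73502, 33.26498]

[22.74, 33.26]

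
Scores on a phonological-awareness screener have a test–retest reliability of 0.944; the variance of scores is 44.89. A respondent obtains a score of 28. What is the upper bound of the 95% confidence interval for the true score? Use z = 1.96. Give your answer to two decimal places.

σ = 44.89^(1/2) = 6.7000
SEM = 6.7000·√(1 − 0.9440) ≈ 1.5855
Margin = 1.96 · 1.5855 ≈ 3.1076
Upper limit = 28 + 3.1076 ≈ 31.1076

31.11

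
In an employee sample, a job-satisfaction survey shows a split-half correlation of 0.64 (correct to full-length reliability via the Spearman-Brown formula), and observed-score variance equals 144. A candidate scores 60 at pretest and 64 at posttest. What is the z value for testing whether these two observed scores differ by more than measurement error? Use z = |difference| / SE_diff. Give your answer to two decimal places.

SD = √144 ≃ 12.000
Spearman-Brown: r = 2(0.64) / (1 + 0.64) = 1.280 / 1.640 ≃ 0.780
SEM = 12.000·√(1 − 0.780) ≃ 5.622
SE_diff = SEM · √2 ≃ 5.622 · 1.414 ≃ 7.951
z = |60 − 64| / 7.951 = 4 / 7.951 ≃ 0.503

0.50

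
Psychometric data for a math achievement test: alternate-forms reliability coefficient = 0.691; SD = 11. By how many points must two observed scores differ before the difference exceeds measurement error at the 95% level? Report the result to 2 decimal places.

SEM = 11.000 · √(1 − 0.691) = 11.000 · √0.309 ≃ 11.000 · 0.556 ≃ 6.115
Standard error of the difference = 6.115·√2 ≃ 8.647
Minimum reliable difference = 1.96 · SE_diff ≃ 1.96 · 8.647 ≃ 16.949

16.95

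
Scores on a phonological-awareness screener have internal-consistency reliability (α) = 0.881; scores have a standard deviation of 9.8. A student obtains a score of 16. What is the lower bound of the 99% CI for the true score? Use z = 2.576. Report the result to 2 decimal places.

SEM = 9.8000*√(1 − 0.8810) ≈ 3.3806
2.576 * SEM ≈ 8.7085
Lower limit = 16 − 8.7085 ≈ 7.2915

7.29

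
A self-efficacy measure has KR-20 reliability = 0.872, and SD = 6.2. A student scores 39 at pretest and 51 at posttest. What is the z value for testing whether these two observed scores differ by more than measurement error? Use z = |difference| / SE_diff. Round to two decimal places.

SEM = 6.200×√(1 − 0.872) ≈ 2.218
SE_diff = SEM × √2 ≈ 2.218 × 1.414 ≈ 3.137
z = 12 / 3.137 ≈ 3.825

3.83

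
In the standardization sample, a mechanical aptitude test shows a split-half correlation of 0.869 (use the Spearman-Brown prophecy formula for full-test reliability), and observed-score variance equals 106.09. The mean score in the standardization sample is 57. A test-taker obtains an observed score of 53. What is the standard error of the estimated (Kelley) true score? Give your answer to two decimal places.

SD = √106.09 = 10.30000
Full-length reliability (Spearman-Brown) = 2(0.869)/(1+0.869) ≃ 0.92991
SE_est = SD × √(r(1 − r)) = 10.30000 × √0.06518 ≃ 10.30000 × 0.25530 ≃ 2.62959

2.63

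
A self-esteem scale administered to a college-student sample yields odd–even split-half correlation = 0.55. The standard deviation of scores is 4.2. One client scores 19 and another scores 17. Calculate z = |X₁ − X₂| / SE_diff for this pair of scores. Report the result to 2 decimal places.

0.62

Full-length reliability (Spearman-Brown) = 2(0.55)/(1+0.55) ≈ 0.7097
The standard error of measurement is 4.2000×√(1 − 0.7097) ≈ 4.2000×0.5388 ≈ 2.2630.
SE_diff = √2 × SEM ≈ 3.2004
z = 2 / 3.2004 ≈ 0.6249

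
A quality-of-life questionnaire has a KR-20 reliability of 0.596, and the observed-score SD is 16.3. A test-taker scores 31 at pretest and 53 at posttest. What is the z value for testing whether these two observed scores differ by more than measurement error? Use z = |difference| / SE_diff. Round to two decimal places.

SEM = 16.30000 · √(1 − 0.59600) = 16.30000 · √0.40400 ≈ 16.30000 · 0.63561 ≈ 10.36044
SE_diff = √2 · SEM ≈ 14.65188
z = |31 − 53| / 14.65188 = 22 / 14.65188 ≈ 1.50151

1.50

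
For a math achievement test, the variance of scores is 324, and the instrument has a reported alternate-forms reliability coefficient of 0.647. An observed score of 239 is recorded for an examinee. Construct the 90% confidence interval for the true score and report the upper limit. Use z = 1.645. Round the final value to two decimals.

256.59

SD = √324 ≃ 18.000
SEM = 18.000 * √(1 − 0.647) = 18.000 * √0.353 ≃ 18.000 * 0.594 ≃ 10.694
Margin = 1.645 * 10.694 ≃ 17.592
Upper bound: 239 + 17.592 = 256.592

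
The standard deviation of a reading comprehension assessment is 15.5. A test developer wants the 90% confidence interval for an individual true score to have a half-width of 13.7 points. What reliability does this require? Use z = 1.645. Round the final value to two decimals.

0.71

Required SEM = 13.7 / 1.645 ≃ 8.328
r = 1 − (SEM / SD)² = 1 − (8.328 / 15.5)² ≃ 1 − 0.289 ≃ 0.711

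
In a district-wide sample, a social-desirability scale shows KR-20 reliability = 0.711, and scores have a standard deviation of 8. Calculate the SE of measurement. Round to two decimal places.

The standard error of measurement is 8.000×√(1 − 0.711) ≈ 8.000×0.538 ≈ 4.301.

4.30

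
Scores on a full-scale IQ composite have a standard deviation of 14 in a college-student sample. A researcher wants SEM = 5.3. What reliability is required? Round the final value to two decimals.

0.86

r = 1 − (SEM / SD)² = 1 − (5.3000 / 14)² ≃ 1 − 0.1433 ≃ 0.8567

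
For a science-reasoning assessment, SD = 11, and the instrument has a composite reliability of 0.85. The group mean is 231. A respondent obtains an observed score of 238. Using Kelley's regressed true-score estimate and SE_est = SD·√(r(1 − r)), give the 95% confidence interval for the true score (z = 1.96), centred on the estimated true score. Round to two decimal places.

[229.25, 244.65]

Estimated true score = 0.85000·238 + (1 − 0.85000)·231 ≈ 236.95000
SE_est = 11.00000·√(0.85000·0.15000) ≈ 3.92779
CI = 236.95000 ± 1.96 · 3.92779 → [229.25154, 244.64846]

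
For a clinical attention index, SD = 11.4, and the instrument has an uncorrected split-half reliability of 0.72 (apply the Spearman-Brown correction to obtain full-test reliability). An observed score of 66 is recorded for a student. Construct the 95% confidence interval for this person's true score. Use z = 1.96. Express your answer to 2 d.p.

[56.98, 75.02]

r_full = 2·0.72 / (1 + 0.72) ≈ 0.8372
SEM = 11.4000 × √(1 − 0.8372) = 11.4000 × √0.1628 ≈ 11.4000 × 0.4035 ≈ 4.5996
Margin = 1.96 × 4.5996 ≈ 9.0152
Interval: (56.9848, 75.0152)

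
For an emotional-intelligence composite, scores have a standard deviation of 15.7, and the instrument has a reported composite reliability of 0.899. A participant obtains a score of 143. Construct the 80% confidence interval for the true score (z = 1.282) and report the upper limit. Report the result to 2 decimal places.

SEM = 15.7000×√(1 − 0.8990) ≈ 4.9895
1.282 × SEM ≈ 6.3966
Upper bound: 143 + 6.3966 = 149.3966

149.40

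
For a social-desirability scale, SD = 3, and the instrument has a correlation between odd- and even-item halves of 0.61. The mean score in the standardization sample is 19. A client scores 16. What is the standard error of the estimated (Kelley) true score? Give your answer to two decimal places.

1.29

Full-length reliability (Spearman-Brown) = 2(0.61)/(1+0.61) ≈ 0.758
SE_est = SD × √(r(1 − r)) = 3.000 × √0.184 ≈ 3.000 × 0.428 ≈ 1.285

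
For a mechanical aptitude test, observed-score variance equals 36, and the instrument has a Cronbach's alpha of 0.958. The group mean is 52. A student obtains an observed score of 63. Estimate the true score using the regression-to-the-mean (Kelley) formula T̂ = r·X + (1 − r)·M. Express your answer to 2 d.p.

T̂ = r·X + (1 − r)·M = 0.95800·63 + 0.04200·52 = 60.35400 + 2.18400 ≃ 62.53800

62.54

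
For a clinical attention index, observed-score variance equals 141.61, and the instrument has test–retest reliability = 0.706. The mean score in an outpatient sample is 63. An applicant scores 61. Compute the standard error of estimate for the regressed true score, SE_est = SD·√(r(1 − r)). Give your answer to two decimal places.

5.42

SD = √141.61 = 11.9000
SE_est = SD · √(r(1 − r)) = 11.9000 · √0.2076 ≃ 11.9000 · 0.4556 ≃ 5.4215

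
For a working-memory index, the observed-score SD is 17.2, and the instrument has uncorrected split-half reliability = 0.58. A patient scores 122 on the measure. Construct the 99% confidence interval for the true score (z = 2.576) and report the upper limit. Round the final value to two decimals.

144.84

Spearman-Brown: r = 2(0.58) / (1 + 0.58) = 1.160 / 1.580 ≈ 0.734
SEM = 17.200 * √(1 − 0.734) = 17.200 * √0.266 ≈ 17.200 * 0.516 ≈ 8.868
Margin = 2.576 * 8.868 ≈ 22.844
Upper limit = 122 + 22.844 ≈ 144.844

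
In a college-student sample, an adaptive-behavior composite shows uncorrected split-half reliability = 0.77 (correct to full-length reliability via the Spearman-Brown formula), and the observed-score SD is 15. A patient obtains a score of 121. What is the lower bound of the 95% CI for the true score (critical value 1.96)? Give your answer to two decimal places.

Full-length reliability (Spearman-Brown) = 2(0.77)/(1+0.77) ≈ 0.870
SEM = 15.000 · √(1 − 0.870) = 15.000 · √0.130 ≈ 15.000 · 0.360 ≈ 5.407
Margin = 1.96 · 5.407 ≈ 10.598
Lower bound: 121 − 10.598 = 110.402

110.40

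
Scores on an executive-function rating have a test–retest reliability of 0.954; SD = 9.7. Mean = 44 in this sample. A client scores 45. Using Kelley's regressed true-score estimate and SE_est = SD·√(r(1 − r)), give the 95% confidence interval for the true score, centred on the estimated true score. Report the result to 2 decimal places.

[40.97, 48.94]

T̂ = r·X + (1 − r)·M = 0.9540×45 + 0.0460×44 = 42.9300 + 2.0240 ≈ 44.9540
SE_est = SD × √(r(1 − r)) = 9.7000 × √0.0439 ≈ 9.7000 × 0.2095 ≈ 2.0320
CI = 44.9540 ± 1.96 × 2.0320 → [40.9713, 48.9367]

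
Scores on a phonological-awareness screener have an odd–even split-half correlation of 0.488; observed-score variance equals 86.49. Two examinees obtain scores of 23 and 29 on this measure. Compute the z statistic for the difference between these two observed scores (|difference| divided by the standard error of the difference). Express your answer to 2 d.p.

SD = √86.49 = 9.3000
Spearman-Brown: r = 2(0.488) / (1 + 0.488) = 0.9760 / 1.4880 ≈ 0.6559
SEM = 9.3000 * √(1 − 0.6559) = 9.3000 * √0.3441 ≈ 9.3000 * 0.5866 ≈ 5.4553
SE_diff = √2 * SEM ≈ 7.7149
z = |23 − 29| / 7.7149 = 6 / 7.7149 ≈ 0.7777

0.78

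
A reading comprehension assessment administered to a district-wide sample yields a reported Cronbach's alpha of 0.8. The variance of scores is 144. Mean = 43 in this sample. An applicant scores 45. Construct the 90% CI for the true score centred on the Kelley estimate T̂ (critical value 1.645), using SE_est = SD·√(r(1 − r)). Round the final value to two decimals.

[36.70, 52.50]

SD = √144 = 12.000
Estimated true score = 0.800×45 + (1 − 0.800)×43 ≈ 44.600
SE_est = 12.000×√(0.800×0.200) ≈ 4.800
CI = 44.600 ± 1.645 × 4.800 → [36.704, 52.496]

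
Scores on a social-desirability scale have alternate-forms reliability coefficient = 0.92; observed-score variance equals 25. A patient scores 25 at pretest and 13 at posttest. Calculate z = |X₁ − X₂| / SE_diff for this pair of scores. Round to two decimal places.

SD = √25 = 5.00000
The standard error of measurement is 5.00000×√(1 − 0.92000) ≈ 5.00000×0.28284 ≈ 1.41421.
SE_diff = √2 × SEM ≈ 2.00000
z = 12 / 2.00000 ≈ 6.00000

6.00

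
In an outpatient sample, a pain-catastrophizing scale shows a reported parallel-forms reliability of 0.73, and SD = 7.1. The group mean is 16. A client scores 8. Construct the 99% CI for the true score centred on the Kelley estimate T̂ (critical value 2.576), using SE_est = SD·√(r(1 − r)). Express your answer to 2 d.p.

[2.04, 18.28]

T̂ = 0.730(8) + 0.270(16) ≈ 10.160
SE_est = SD × √(r(1 − r)) = 7.100 × √0.197 ≈ 7.100 × 0.444 ≈ 3.152
CI = 10.160 ± 2.576 × 3.152 → [2.040, 18.280]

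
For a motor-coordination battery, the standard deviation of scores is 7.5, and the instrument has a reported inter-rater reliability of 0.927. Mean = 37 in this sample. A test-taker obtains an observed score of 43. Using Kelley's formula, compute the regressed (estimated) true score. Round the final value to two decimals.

42.56

Estimated true score = 0.927*43 + (1 − 0.927)*37 ≈ 42.562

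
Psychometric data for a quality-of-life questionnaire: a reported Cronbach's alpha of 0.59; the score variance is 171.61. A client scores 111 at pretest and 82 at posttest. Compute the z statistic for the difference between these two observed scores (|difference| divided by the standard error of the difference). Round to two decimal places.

SD = √171.61 = 13.1000
SEM = 13.1000 × √(1 − 0.5900) = 13.1000 × √0.4100 ≃ 13.1000 × 0.6403 ≃ 8.3881
SE_diff = √2 × SEM ≃ 11.8626
z = 29 / 11.8626 ≃ 2.4447

2.44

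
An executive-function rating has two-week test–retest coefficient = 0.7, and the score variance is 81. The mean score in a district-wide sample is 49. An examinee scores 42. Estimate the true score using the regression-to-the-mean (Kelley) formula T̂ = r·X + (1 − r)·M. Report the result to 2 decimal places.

44.10

Estimated true score = 0.700·42 + (1 − 0.700)·49 ≃ 44.100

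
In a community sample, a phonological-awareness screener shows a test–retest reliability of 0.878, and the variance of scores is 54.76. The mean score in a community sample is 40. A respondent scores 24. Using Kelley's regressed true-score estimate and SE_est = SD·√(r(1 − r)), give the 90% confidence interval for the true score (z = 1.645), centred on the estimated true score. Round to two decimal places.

[21.97, 29.94]

SD = √54.76 = 7.40000
T̂ = r·X + (1 − r)·M = 0.87800×24 + 0.12200×40 = 21.07200 + 4.88000 ≈ 25.95200
SE_est = SD × √(r(1 − r)) = 7.40000 × √0.10712 ≈ 7.40000 × 0.32729 ≈ 2.42191
CI = 25.95200 ± 1.645 × 2.42191 → [21.96795, 29.93605]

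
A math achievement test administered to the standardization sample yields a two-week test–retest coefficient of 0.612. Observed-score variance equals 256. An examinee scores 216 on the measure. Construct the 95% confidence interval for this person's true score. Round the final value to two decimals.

[196.47, 235.53]

SD = √256 ≈ 16.00000
SEM = 16.00000×√(1 − 0.61200) ≈ 9.96634
1.96 × SEM ≈ 19.53403
95% CI: 216 ± 19.53403 = [196.46597, 235.53403]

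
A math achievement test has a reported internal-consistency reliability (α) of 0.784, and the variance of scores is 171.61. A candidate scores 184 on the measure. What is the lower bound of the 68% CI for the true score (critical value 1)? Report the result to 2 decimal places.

SD = √171.61 = 13.10000
SEM = 13.10000 · √(1 − 0.78400) = 13.10000 · √0.21600 ≈ 13.10000 · 0.46476 ≈ 6.08833
Half-width = 1·6.08833 ≈ 6.08833
Lower limit = 184 − 6.08833 ≈ 177.91167

177.91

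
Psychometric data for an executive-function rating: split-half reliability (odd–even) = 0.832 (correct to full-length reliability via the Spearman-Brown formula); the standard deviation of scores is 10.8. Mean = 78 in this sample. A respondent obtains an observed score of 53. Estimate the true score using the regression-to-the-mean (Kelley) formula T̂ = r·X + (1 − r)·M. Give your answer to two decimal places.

Spearman-Brown: r = 2(0.832) / (1 + 0.832) = 1.664 / 1.832 ≈ 0.908
T̂ = 0.908(53) + 0.092(78) ≈ 55.293

55.29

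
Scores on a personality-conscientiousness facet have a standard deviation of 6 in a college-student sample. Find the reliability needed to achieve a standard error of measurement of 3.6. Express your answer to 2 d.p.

0.64

r = 1 − (SEM / SD)² = 1 − (3.600 / 6)² ≈ 1 − 0.360 ≈ 0.640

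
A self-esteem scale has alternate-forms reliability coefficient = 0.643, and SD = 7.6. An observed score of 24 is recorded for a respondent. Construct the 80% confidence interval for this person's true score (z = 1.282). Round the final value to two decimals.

[18.18, 29.82]

SEM = 7.6000 * √(1 − 0.6430) = 7.6000 * √0.3570 ≈ 7.6000 * 0.5975 ≈ 4.5410
1.282 * SEM ≈ 5.8215
CI = 24 ± 5.8215 → [18.1785, 29.8215]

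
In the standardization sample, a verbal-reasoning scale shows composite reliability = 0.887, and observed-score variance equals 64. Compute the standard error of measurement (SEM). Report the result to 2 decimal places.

σ = 64^(1/2) = 8.00000
The standard error of measurement is 8.00000×√(1 − 0.88700) ≈ 8.00000×0.33615 ≈ 2.68924.

2.69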